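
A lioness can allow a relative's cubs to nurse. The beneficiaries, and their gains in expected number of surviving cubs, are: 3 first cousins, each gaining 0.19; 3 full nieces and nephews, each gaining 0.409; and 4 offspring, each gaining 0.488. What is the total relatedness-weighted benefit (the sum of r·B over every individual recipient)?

r to a first cousin = 0.125 (first cousins share one grandparent pair — two paths of length 4: r = 2·(1/2)^4 = 1/8).
r to a full niece or nephew = 1/4 (full aunt/uncle↔niece/nephew: two paths of length 3 through the shared grandparent pair: r = 2·(1/2)^3 = 1/4).
r to an offspring = 1/2 (one parent–offspring link: r = (1/2)^1 = 1/2).
Summing one r·B term per recipient: 3·0.125·0.19 + 3·0.25·0.409 + 4·0.5·0.488 = 1.354.

1.354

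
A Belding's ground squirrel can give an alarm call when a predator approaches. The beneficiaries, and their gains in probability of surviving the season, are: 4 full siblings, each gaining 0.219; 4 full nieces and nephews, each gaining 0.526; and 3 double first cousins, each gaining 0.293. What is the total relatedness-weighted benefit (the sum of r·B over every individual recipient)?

r to a full sibling = 0.5 (full sibs share both parents — two paths of length 2: r = 2·(1/2)^2 = 1/2).
r to a full niece or nephew = 0.25 (full aunt/uncle↔niece/nephew: two paths of length 3 through the shared grandparent pair: r = 2·(1/2)^3 = 1/4).
r to a double first cousin = 1/4 (double first cousins share both grandparent pairs — four paths of length 4: r = 4·(1/2)^4 = 1/4).
Summing one r·B term per recipient: 4·0.5·0.219 + 4·0.25·0.526 + 3·0.25·0.293 = 1.18375.

1.18375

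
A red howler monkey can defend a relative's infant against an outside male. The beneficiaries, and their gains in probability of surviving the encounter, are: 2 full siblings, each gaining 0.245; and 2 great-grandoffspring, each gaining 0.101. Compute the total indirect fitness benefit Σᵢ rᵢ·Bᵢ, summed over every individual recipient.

r to a full sibling = 1/2 (full sibs share both parents — two paths of length 2: r = 2·(1/2)^2 = 1/2).
r to a great-grandoffspring = 0.125 (three parent–offspring links: r = (1/2)^3 = 1/8).
Summing one r·B term per recipient: 2·0.5·0.245 + 2·0.125·0.101 = 0.27025.

0.27025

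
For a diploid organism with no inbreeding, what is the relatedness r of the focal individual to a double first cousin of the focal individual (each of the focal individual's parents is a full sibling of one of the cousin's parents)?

Each parent–offspring link contributes a factor of 1/2, and independent paths through distinct common ancestors add.
Double first cousins share both grandparent pairs — four paths of length 4: r = 4·(1/2)^4 = 1/4.

0.25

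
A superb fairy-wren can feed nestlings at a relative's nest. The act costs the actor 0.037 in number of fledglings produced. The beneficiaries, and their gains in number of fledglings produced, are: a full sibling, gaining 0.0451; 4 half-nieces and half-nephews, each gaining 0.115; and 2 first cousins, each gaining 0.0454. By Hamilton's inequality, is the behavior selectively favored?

Hamilton's rule: the trait is favored when the sum of r·B over every recipient exceeds the actor's cost C.
r to a full sibling = 1/2 (full sibs share both parents — two paths of length 2: r = 2·(1/2)^2 = 1/2).
r to a half-niece or half-nephew = 1/8 (half-aunt/uncle↔niece/nephew: one path of length 3: r = (1/2)^3 = 1/8).
r to a first cousin = 0.125 (first cousins share one grandparent pair — two paths of length 4: r = 2·(1/2)^4 = 1/8).
Summing one r·B term per recipient: 1·0.5·0.0451 + 4·0.125·0.115 + 2·0.125·0.0454 = 0.0914.
0.0914 > 0.037: the indirect benefit exceeds the cost.

Yes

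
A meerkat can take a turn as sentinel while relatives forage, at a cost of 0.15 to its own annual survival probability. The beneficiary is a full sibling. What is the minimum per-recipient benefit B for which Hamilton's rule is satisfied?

r to a full sibling = 1/2 (full sibs share both parents — two paths of length 2: r = 2·(1/2)^2 = 1/2).
Hamilton's rule with n recipients of equal r: n·r·B > C, so B > C/(n·r) = 0.15/(1·0.5) = 0.3.

0.3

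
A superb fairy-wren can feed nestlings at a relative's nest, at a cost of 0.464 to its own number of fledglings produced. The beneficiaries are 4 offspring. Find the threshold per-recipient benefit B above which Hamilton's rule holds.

0.232

r to an offspring = 0.5 (one parent–offspring link: r = (1/2)^1 = 1/2).
Hamilton's rule with n recipients of equal r: n·r·B > C, so B > C/(n·r) = 0.464/(4·0.5) = 0.232.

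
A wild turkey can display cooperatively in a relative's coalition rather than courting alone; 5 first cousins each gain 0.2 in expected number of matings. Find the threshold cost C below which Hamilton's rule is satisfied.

r to a first cousin = 1/8 (first cousins share one grandparent pair — two paths of length 4: r = 2·(1/2)^4 = 1/8).
Hamilton's rule: n·r·B > C, so the trait is favored while C < n·r·B = 5·0.125·0.2 = 0.125.

0.125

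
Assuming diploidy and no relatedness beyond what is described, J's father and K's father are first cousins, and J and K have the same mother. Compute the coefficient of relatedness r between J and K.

Wright's path rule: contributions from independent ancestry routes add.
J and K are related in two ways: second cousins through their fathers (r = 1/32) and half-sibs through their shared mother (r = 1/4).
r = 1/32 + 1/4 = 0.28125.

0.28125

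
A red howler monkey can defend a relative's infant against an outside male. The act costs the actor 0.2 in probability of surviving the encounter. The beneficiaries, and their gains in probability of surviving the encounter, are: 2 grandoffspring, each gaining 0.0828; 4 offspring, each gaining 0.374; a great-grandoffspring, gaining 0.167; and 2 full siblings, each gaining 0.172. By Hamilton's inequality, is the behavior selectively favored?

Yes

Hamilton's rule: the trait is favored when the sum of r·B over every recipient exceeds the actor's cost C.
r to a grandoffspring = 0.25 (two parent–offspring links: r = (1/2)^2 = 1/4).
r to an offspring = 0.5 (one parent–offspring link: r = (1/2)^1 = 1/2).
r to a great-grandoffspring = 1/8 (three parent–offspring links: r = (1/2)^3 = 1/8).
r to a full sibling = 0.5 (full sibs share both parents — two paths of length 2: r = 2·(1/2)^2 = 1/2).
Summing one r·B term per recipient: 2·0.25·0.0828 + 4·0.5·0.374 + 1·0.125·0.167 + 2·0.5·0.172 = 0.982275.
0.982275 > 0.2: the indirect benefit exceeds the cost.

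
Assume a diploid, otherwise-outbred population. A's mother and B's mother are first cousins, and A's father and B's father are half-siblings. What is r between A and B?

Relatedness sums over independent paths through distinct common ancestors.
A and B are related in two ways: second cousins through their mothers (r = 1/32) and half first cousins through their fathers (r = 1/16).
r = 1/32 + 1/16 = 0.09375.

0.09375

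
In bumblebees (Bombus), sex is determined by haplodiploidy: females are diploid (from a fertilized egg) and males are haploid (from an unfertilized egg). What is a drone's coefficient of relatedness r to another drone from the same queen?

0.5

Haploid brothers each carry a random half of the queen's diploid genome, so on average they share half: r = 1/2.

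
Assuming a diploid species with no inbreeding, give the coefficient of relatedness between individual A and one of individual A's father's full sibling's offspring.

0.125

Each parent–offspring link contributes a factor of 1/2, and independent paths through distinct common ancestors add.
First cousins share one grandparent pair — two paths of length 4: r = 2·(1/2)^4 = 1/8.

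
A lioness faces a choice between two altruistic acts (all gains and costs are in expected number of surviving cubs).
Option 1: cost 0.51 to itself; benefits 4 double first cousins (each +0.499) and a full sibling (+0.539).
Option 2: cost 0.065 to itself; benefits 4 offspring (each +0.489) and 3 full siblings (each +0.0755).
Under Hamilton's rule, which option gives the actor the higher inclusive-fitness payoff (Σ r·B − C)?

Option 1: r to a double first cousin = 0.25.
Option 1: r to a full sibling = 0.5.
Option 1: Σ r·B − C = (4·0.25·0.499 + 1·0.5·0.539) − 0.51 = 0.2585.
Option 2: r to an offspring = 0.5.
Option 2: r to a full sibling = 0.5.
Option 2: Σ r·B − C = (4·0.5·0.489 + 3·0.5·0.0755) − 0.065 = 1.02625.
Option 2 has the higher net inclusive-fitness payoff.

Option 2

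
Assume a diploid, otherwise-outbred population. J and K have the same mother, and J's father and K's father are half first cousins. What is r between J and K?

0.265625

Wright's path rule: contributions from independent ancestry routes add.
J and K are related in two ways: half-sibs through their shared mother (r = 1/4) and half second cousins through their fathers (r = 1/64).
r = 1/4 + 1/64 = 17/64 = 0.265625.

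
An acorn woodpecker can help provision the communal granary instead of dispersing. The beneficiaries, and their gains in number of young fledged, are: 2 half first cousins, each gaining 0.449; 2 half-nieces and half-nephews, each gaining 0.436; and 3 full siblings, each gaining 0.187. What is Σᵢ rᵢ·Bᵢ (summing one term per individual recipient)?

0.445625

r to a half first cousin = 0.0625 (half first cousins share one grandparent — one path of length 4: r = (1/2)^4 = 1/16).
r to a half-niece or half-nephew = 1/8 (half-aunt/uncle↔niece/nephew: one path of length 3: r = (1/2)^3 = 1/8).
r to a full sibling = 0.5 (full sibs share both parents — two paths of length 2: r = 2·(1/2)^2 = 1/2).
Summing one r·B term per recipient: 2·0.0625·0.449 + 2·0.125·0.436 + 3·0.5·0.187 = 0.445625.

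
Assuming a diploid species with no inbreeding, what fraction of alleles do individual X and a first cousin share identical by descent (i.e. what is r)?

0.125

First cousins share one grandparent pair — two paths of length 4: r = 2·(1/2)^4 = 1/8.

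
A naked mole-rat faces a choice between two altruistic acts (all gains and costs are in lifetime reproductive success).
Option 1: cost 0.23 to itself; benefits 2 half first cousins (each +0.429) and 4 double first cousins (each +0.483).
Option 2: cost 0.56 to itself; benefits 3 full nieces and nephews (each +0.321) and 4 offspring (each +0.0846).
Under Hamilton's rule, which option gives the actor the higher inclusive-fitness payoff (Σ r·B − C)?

Option 1: r to a half first cousin = 0.0625.
Option 1: r to a double first cousin = 0.25.
Option 1: Σ r·B − C = (2·0.0625·0.429 + 4·0.25·0.483) − 0.23 = 0.306625.
Option 2: r to a full niece or nephew = 0.25.
Option 2: r to an offspring = 0.5.
Option 2: Σ r·B − C = (3·0.25·0.321 + 4·0.5·0.0846) − 0.56 = -0.15005.
Option 1 has the higher net inclusive-fitness payoff.

Option 1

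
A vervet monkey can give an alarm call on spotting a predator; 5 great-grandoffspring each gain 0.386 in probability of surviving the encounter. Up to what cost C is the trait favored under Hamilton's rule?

0.24125

r to a great-grandoffspring = 0.125 (three parent–offspring links: r = (1/2)^3 = 1/8).
Hamilton's rule: n·r·B > C, so the trait is favored while C < n·r·B = 5·0.125·0.386 = 0.24125.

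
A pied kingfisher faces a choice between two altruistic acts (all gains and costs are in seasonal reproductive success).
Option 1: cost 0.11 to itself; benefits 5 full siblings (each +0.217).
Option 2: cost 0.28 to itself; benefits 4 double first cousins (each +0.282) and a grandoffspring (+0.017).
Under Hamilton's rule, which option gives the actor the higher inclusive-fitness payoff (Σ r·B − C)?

Option 1

Option 1: r to a full sibling = 0.5.
Option 1: Σ r·B − C = (5·0.5·0.217) − 0.11 = 0.4325.
Option 2: r to a double first cousin = 0.25.
Option 2: r to a grandoffspring = 0.25.
Option 2: Σ r·B − C = (4·0.25·0.282 + 1·0.25·0.017) − 0.28 = 0.00625.
Option 1 has the higher net inclusive-fitness payoff.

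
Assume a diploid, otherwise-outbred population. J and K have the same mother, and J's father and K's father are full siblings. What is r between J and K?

0.375

Relatedness sums over independent paths through distinct common ancestors.
J and K are related in two ways: half-sibs through their shared mother (r = 1/4) and first cousins through their fathers (r = 1/8).
r = 1/4 + 1/8 = 3/8 = 0.375.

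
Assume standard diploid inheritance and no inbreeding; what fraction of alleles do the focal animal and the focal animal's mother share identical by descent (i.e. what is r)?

Each parent–offspring link contributes a factor of 1/2, and independent paths through distinct common ancestors add.
One parent–offspring link: r = (1/2)^1 = 1/2.

0.5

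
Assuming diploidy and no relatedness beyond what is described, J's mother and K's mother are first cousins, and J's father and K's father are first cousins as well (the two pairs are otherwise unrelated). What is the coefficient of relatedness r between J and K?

Wright's path rule: contributions from independent ancestry routes add.
J and K are related in two ways: second cousins through their mothers (r = 1/32) and second cousins through their fathers (r = 1/32).
r = 1/32 + 1/32 = 0.0625.

0.0625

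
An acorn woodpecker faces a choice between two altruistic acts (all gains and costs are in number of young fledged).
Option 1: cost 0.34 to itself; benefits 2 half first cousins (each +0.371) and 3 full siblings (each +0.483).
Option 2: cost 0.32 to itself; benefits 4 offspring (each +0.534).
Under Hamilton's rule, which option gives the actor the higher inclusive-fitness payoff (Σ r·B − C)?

Option 1: r to a half first cousin = 0.0625.
Option 1: r to a full sibling = 0.5.
Option 1: Σ r·B − C = (2·0.0625·0.371 + 3·0.5·0.483) − 0.34 = 0.430875.
Option 2: r to an offspring = 0.5.
Option 2: Σ r·B − C = (4·0.5·0.534) − 0.32 = 0.748.
Option 2 has the higher net inclusive-fitness payoff.

Option 2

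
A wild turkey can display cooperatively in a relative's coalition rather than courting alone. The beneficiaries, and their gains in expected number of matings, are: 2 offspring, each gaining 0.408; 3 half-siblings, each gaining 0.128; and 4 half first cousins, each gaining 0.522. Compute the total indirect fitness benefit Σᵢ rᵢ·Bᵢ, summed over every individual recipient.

0.6345

r to an offspring = 1/2 (one parent–offspring link: r = (1/2)^1 = 1/2).
r to a half-sibling = 1/4 (half-sibs share one parent — one path of length 2: r = (1/2)^2 = 1/4).
r to a half first cousin = 1/16 (half first cousins share one grandparent — one path of length 4: r = (1/2)^4 = 1/16).
Summing one r·B term per recipient: 2·0.5·0.408 + 3·0.25·0.128 + 4·0.0625·0.522 = 0.6345.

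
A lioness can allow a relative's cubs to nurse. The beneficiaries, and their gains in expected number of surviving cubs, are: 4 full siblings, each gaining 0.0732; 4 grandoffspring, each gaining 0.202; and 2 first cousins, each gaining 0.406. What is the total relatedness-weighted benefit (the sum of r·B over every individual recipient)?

0.4499

r to a full sibling = 0.5 (full sibs share both parents — two paths of length 2: r = 2·(1/2)^2 = 1/2).
r to a grandoffspring = 1/4 (two parent–offspring links: r = (1/2)^2 = 1/4).
r to a first cousin = 0.125 (first cousins share one grandparent pair — two paths of length 4: r = 2·(1/2)^4 = 1/8).
Summing one r·B term per recipient: 4·0.5·0.0732 + 4·0.25·0.202 + 2·0.125·0.406 = 0.4499.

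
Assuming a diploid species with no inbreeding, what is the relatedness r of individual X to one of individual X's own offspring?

Each parent–offspring link contributes a factor of 1/2, and independent paths through distinct common ancestors add.
One parent–offspring link: r = (1/2)^1 = 1/2.

0.5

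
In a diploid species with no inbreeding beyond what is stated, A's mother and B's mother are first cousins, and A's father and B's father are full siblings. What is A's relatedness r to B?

0.15625

With two independent routes of shared ancestry, r is the sum of the two contributions.
A and B are related in two ways: second cousins through their mothers (r = 1/32) and first cousins through their fathers (r = 1/8).
r = 1/32 + 1/8 = 0.15625.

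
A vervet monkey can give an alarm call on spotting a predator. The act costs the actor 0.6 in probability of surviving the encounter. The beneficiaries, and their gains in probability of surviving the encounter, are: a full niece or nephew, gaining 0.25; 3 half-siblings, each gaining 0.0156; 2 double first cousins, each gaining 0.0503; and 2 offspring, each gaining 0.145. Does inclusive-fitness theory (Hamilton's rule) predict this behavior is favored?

Hamilton's rule: the trait is favored when the sum of r·B over every recipient exceeds the actor's cost C.
r to a full niece or nephew = 0.25 (full aunt/uncle↔niece/nephew: two paths of length 3 through the shared grandparent pair: r = 2·(1/2)^3 = 1/4).
r to a half-sibling = 1/4 (half-sibs share one parent — one path of length 2: r = (1/2)^2 = 1/4).
r to a double first cousin = 1/4 (double first cousins share both grandparent pairs — four paths of length 4: r = 4·(1/2)^4 = 1/4).
r to an offspring = 1/2 (one parent–offspring link: r = (1/2)^1 = 1/2).
Summing one r·B term per recipient: 1·0.25·0.25 + 3·0.25·0.0156 + 2·0.25·0.0503 + 2·0.5·0.145 = 0.24435.
0.24435 < 0.6: the indirect benefit is less than the cost.

No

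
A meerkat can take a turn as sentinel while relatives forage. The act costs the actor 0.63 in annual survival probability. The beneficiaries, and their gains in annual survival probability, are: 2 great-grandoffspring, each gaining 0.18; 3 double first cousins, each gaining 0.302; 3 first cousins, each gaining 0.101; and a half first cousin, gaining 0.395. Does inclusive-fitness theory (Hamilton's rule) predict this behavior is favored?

Hamilton's rule: the trait is favored when the sum of r·B over every recipient exceeds the actor's cost C.
r to a great-grandoffspring = 0.125 (three parent–offspring links: r = (1/2)^3 = 1/8).
r to a double first cousin = 1/4 (double first cousins share both grandparent pairs — four paths of length 4: r = 4·(1/2)^4 = 1/4).
r to a first cousin = 0.125 (first cousins share one grandparent pair — two paths of length 4: r = 2·(1/2)^4 = 1/8).
r to a half first cousin = 1/16 (half first cousins share one grandparent — one path of length 4: r = (1/2)^4 = 1/16).
Summing one r·B term per recipient: 2·0.125·0.18 + 3·0.25·0.302 + 3·0.125·0.101 + 1·0.0625·0.395 = 0.3340625.
0.3340625 < 0.63: the indirect benefit is less than the cost.

No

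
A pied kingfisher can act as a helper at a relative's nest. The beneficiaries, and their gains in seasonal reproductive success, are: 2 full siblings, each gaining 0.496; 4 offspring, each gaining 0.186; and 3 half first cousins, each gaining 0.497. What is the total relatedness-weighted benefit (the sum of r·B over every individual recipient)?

r to a full sibling = 0.5 (full sibs share both parents — two paths of length 2: r = 2·(1/2)^2 = 1/2).
r to an offspring = 1/2 (one parent–offspring link: r = (1/2)^1 = 1/2).
r to a half first cousin = 0.0625 (half first cousins share one grandparent — one path of length 4: r = (1/2)^4 = 1/16).
Summing one r·B term per recipient: 2·0.5·0.496 + 4·0.5·0.186 + 3·0.0625·0.497 = 0.9611875.

0.9611875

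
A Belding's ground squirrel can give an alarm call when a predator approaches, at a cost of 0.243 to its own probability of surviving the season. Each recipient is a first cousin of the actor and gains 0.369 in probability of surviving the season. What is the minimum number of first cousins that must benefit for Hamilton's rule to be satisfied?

6

r to a first cousin = 0.125 (first cousins share one grandparent pair — two paths of length 4: r = 2·(1/2)^4 = 1/8).
Hamilton's rule: n·r·B > C  ⇒  n > C/(r·B) = 0.243/(0.125·0.369) = 5.268.
The smallest integer exceeding 5.268 is 6.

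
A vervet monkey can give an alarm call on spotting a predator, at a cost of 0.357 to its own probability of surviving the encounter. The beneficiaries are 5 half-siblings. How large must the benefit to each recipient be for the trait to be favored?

r to a half-sibling = 0.25 (half-sibs share one parent — one path of length 2: r = (1/2)^2 = 1/4).
Hamilton's rule with n recipients of equal r: n·r·B > C, so B > C/(n·r) = 0.357/(5·0.25) = 0.2856.

0.2856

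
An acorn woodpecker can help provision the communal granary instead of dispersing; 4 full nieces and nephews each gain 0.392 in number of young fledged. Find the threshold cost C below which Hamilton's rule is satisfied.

r to a full niece or nephew = 1/4 (full aunt/uncle↔niece/nephew: two paths of length 3 through the shared grandparent pair: r = 2·(1/2)^3 = 1/4).
Hamilton's rule: n·r·B > C, so the trait is favored while C < n·r·B = 4·0.25·0.392 = 0.392.

0.392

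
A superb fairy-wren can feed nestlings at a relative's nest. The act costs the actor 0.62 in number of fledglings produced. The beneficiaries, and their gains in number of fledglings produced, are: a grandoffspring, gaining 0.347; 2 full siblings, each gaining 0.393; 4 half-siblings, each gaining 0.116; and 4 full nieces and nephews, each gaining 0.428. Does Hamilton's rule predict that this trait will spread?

Yes

Hamilton's rule: the trait is favored when the sum of r·B over every recipient exceeds the actor's cost C.
r to a grandoffspring = 1/4 (two parent–offspring links: r = (1/2)^2 = 1/4).
r to a full sibling = 0.5 (full sibs share both parents — two paths of length 2: r = 2·(1/2)^2 = 1/2).
r to a half-sibling = 1/4 (half-sibs share one parent — one path of length 2: r = (1/2)^2 = 1/4).
r to a full niece or nephew = 0.25 (full aunt/uncle↔niece/nephew: two paths of length 3 through the shared grandparent pair: r = 2·(1/2)^3 = 1/4).
Summing one r·B term per recipient: 1·0.25·0.347 + 2·0.5·0.393 + 4·0.25·0.116 + 4·0.25·0.428 = 1.02375.
1.02375 > 0.62: the indirect benefit exceeds the cost.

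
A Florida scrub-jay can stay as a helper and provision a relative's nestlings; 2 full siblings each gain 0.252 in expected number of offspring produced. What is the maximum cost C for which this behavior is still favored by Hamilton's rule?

r to a full sibling = 1/2 (full sibs share both parents — two paths of length 2: r = 2·(1/2)^2 = 1/2).
Hamilton's rule: n·r·B > C, so the trait is favored while C < n·r·B = 2·0.5·0.252 = 0.252.

0.252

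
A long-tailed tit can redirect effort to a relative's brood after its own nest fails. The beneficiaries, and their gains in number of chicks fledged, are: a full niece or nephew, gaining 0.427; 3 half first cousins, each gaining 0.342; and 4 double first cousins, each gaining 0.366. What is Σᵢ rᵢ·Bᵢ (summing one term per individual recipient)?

0.536875

r to a full niece or nephew = 0.25 (full aunt/uncle↔niece/nephew: two paths of length 3 through the shared grandparent pair: r = 2·(1/2)^3 = 1/4).
r to a half first cousin = 1/16 (half first cousins share one grandparent — one path of length 4: r = (1/2)^4 = 1/16).
r to a double first cousin = 1/4 (double first cousins share both grandparent pairs — four paths of length 4: r = 4·(1/2)^4 = 1/4).
Summing one r·B term per recipient: 1·0.25·0.427 + 3·0.0625·0.342 + 4·0.25·0.366 = 0.536875.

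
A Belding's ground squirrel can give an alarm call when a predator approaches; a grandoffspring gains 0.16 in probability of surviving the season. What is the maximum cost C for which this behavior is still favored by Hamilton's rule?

0.04

r to a grandoffspring = 0.25 (two parent–offspring links: r = (1/2)^2 = 1/4).
Hamilton's rule: n·r·B > C, so the trait is favored while C < n·r·B = 1·0.25·0.16 = 0.04.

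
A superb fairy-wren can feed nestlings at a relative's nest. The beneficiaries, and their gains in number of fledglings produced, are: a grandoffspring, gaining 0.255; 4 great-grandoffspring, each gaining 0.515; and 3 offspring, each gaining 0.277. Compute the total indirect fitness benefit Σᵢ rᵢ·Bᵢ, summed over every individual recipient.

r to a grandoffspring = 1/4 (two parent–offspring links: r = (1/2)^2 = 1/4).
r to a great-grandoffspring = 1/8 (three parent–offspring links: r = (1/2)^3 = 1/8).
r to an offspring = 0.5 (one parent–offspring link: r = (1/2)^1 = 1/2).
Summing one r·B term per recipient: 1·0.25·0.255 + 4·0.125·0.515 + 3·0.5·0.277 = 0.73675.

0.73675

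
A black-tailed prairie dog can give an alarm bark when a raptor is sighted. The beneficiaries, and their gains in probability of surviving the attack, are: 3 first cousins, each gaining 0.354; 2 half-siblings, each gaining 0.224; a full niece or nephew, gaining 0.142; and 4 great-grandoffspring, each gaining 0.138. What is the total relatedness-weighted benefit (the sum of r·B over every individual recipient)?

0.34925

r to a first cousin = 0.125 (first cousins share one grandparent pair — two paths of length 4: r = 2·(1/2)^4 = 1/8).
r to a half-sibling = 1/4 (half-sibs share one parent — one path of length 2: r = (1/2)^2 = 1/4).
r to a full niece or nephew = 0.25 (full aunt/uncle↔niece/nephew: two paths of length 3 through the shared grandparent pair: r = 2·(1/2)^3 = 1/4).
r to a great-grandoffspring = 0.125 (three parent–offspring links: r = (1/2)^3 = 1/8).
Summing one r·B term per recipient: 3·0.125·0.354 + 2·0.25·0.224 + 1·0.25·0.142 + 4·0.125·0.138 = 0.34925.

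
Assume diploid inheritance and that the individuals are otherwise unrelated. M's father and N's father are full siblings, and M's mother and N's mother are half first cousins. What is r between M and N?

0.140625

With two independent routes of shared ancestry, r is the sum of the two contributions.
M and N are related in two ways: first cousins through their fathers (r = 1/8) and half second cousins through their mothers (r = 1/64).
r = 1/8 + 1/64 = 9/64 = 0.140625.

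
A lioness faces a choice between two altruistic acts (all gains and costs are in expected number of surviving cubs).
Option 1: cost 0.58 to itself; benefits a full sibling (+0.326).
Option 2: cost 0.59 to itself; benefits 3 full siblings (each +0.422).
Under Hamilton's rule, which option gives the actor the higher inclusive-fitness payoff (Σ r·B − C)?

Option 1: r to a full sibling = 0.5.
Option 1: Σ r·B − C = (1·0.5·0.326) − 0.58 = -0.417.
Option 2: r to a full sibling = 0.5.
Option 2: Σ r·B − C = (3·0.5·0.422) − 0.59 = 0.043.
Option 2 has the higher net inclusive-fitness payoff.

Option 2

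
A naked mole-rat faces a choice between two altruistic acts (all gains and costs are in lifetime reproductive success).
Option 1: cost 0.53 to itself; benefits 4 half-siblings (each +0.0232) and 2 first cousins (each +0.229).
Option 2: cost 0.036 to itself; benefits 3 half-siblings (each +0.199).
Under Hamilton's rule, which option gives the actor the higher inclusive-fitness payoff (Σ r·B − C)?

Option 1: r to a half-sibling = 0.25.
Option 1: r to a first cousin = 0.125.
Option 1: Σ r·B − C = (4·0.25·0.0232 + 2·0.125·0.229) − 0.53 = -0.44955.
Option 2: r to a half-sibling = 0.25.
Option 2: Σ r·B − C = (3·0.25·0.199) − 0.036 = 0.11325.
Option 2 has the higher net inclusive-fitness payoff.

Option 2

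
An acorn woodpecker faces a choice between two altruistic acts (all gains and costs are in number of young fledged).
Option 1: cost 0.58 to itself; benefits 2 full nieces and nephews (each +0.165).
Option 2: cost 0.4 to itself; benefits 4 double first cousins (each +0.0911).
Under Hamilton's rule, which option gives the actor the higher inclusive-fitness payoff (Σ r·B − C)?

Option 1: r to a full niece or nephew = 0.25.
Option 1: Σ r·B − C = (2·0.25·0.165) − 0.58 = -0.4975.
Option 2: r to a double first cousin = 0.25.
Option 2: Σ r·B − C = (4·0.25·0.0911) − 0.4 = -0.3089.
Option 2 has the higher net inclusive-fitness payoff.

Option 2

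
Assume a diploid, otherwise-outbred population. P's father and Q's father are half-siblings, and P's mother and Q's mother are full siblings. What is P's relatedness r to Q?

Wright's path rule: contributions from independent ancestry routes add.
P and Q are related in two ways: half first cousins through their fathers (r = 1/16) and first cousins through their mothers (r = 1/8).
r = 1/16 + 1/8 = 3/16 = 0.1875.

0.1875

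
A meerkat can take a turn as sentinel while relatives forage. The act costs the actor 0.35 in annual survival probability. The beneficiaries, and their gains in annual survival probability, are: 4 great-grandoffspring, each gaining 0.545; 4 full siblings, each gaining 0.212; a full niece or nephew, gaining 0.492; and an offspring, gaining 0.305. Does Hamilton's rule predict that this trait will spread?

Hamilton's rule: the trait is favored when the sum of r·B over every recipient exceeds the actor's cost C.
r to a great-grandoffspring = 1/8 (three parent–offspring links: r = (1/2)^3 = 1/8).
r to a full sibling = 1/2 (full sibs share both parents — two paths of length 2: r = 2·(1/2)^2 = 1/2).
r to a full niece or nephew = 0.25 (full aunt/uncle↔niece/nephew: two paths of length 3 through the shared grandparent pair: r = 2·(1/2)^3 = 1/4).
r to an offspring = 0.5 (one parent–offspring link: r = (1/2)^1 = 1/2).
Summing one r·B term per recipient: 4·0.125·0.545 + 4·0.5·0.212 + 1·0.25·0.492 + 1·0.5·0.305 = 0.972.
0.972 > 0.35: the indirect benefit exceeds the cost.

Yes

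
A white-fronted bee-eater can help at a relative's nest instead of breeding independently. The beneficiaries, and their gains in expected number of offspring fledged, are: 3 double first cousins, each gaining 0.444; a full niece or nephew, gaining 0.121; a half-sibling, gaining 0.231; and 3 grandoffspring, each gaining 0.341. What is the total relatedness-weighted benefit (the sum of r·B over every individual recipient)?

r to a double first cousin = 0.25 (double first cousins share both grandparent pairs — four paths of length 4: r = 4·(1/2)^4 = 1/4).
r to a full niece or nephew = 0.25 (full aunt/uncle↔niece/nephew: two paths of length 3 through the shared grandparent pair: r = 2·(1/2)^3 = 1/4).
r to a half-sibling = 1/4 (half-sibs share one parent — one path of length 2: r = (1/2)^2 = 1/4).
r to a grandoffspring = 0.25 (two parent–offspring links: r = (1/2)^2 = 1/4).
Summing one r·B term per recipient: 3·0.25·0.444 + 1·0.25·0.121 + 1·0.25·0.231 + 3·0.25·0.341 = 0.67675.

0.67675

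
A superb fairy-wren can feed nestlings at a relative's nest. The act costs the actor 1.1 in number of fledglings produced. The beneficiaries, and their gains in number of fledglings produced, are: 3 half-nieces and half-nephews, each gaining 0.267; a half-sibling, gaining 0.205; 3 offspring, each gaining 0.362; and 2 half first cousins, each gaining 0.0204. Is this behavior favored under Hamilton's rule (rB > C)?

No

Hamilton's rule: the trait is favored when the sum of r·B over every recipient exceeds the actor's cost C.
r to a half-niece or half-nephew = 1/8 (half-aunt/uncle↔niece/nephew: one path of length 3: r = (1/2)^3 = 1/8).
r to a half-sibling = 1/4 (half-sibs share one parent — one path of length 2: r = (1/2)^2 = 1/4).
r to an offspring = 0.5 (one parent–offspring link: r = (1/2)^1 = 1/2).
r to a half first cousin = 1/16 (half first cousins share one grandparent — one path of length 4: r = (1/2)^4 = 1/16).
Summing one r·B term per recipient: 3·0.125·0.267 + 1·0.25·0.205 + 3·0.5·0.362 + 2·0.0625·0.0204 = 0.696925.
0.696925 < 1.1: the indirect benefit is less than the cost.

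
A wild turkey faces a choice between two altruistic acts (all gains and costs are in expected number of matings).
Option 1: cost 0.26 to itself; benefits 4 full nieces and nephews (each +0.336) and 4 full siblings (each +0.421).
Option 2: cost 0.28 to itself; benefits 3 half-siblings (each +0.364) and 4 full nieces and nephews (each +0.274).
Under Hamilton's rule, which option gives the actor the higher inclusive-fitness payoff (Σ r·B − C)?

Option 1: r to a full niece or nephew = 0.25.
Option 1: r to a full sibling = 0.5.
Option 1: Σ r·B − C = (4·0.25·0.336 + 4·0.5·0.421) − 0.26 = 0.918.
Option 2: r to a half-sibling = 0.25.
Option 2: r to a full niece or nephew = 0.25.
Option 2: Σ r·B − C = (3·0.25·0.364 + 4·0.25·0.274) − 0.28 = 0.267.
Option 1 has the higher net inclusive-fitness payoff.

Option 1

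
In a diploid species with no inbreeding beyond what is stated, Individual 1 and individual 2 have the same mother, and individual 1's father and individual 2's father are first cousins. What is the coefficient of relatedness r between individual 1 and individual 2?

Relatedness sums over independent paths through distinct common ancestors.
Individual 1 and individual 2 are related in two ways: half-sibs through their shared mother (r = 1/4) and second cousins through their fathers (r = 1/32).
r = 1/4 + 1/32 = 0.28125.

0.28125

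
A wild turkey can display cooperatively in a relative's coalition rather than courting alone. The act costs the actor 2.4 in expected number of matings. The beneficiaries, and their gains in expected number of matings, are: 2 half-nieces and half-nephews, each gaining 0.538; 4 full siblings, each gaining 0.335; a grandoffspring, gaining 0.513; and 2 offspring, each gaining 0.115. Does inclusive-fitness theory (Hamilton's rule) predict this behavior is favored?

No

Hamilton's rule: the trait is favored when the sum of r·B over every recipient exceeds the actor's cost C.
r to a half-niece or half-nephew = 1/8 (half-aunt/uncle↔niece/nephew: one path of length 3: r = (1/2)^3 = 1/8).
r to a full sibling = 0.5 (full sibs share both parents — two paths of length 2: r = 2·(1/2)^2 = 1/2).
r to a grandoffspring = 0.25 (two parent–offspring links: r = (1/2)^2 = 1/4).
r to an offspring = 1/2 (one parent–offspring link: r = (1/2)^1 = 1/2).
Summing one r·B term per recipient: 2·0.125·0.538 + 4·0.5·0.335 + 1·0.25·0.513 + 2·0.5·0.115 = 1.04775.
1.04775 < 2.4: the indirect benefit is less than the cost.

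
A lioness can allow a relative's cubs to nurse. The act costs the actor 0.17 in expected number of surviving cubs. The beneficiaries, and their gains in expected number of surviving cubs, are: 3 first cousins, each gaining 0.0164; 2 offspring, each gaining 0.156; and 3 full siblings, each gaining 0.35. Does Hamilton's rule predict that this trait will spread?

Hamilton's rule: the trait is favored when the sum of r·B over every recipient exceeds the actor's cost C.
r to a first cousin = 0.125 (first cousins share one grandparent pair — two paths of length 4: r = 2·(1/2)^4 = 1/8).
r to an offspring = 0.5 (one parent–offspring link: r = (1/2)^1 = 1/2).
r to a full sibling = 1/2 (full sibs share both parents — two paths of length 2: r = 2·(1/2)^2 = 1/2).
Summing one r·B term per recipient: 3·0.125·0.0164 + 2·0.5·0.156 + 3·0.5·0.35 = 0.68715.
0.68715 > 0.17: the indirect benefit exceeds the cost.

Yes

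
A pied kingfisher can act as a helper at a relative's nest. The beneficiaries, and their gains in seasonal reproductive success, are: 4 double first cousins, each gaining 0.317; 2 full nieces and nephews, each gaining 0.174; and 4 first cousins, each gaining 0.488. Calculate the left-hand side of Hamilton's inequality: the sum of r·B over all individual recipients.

0.648

r to a double first cousin = 1/4 (double first cousins share both grandparent pairs — four paths of length 4: r = 4·(1/2)^4 = 1/4).
r to a full niece or nephew = 0.25 (full aunt/uncle↔niece/nephew: two paths of length 3 through the shared grandparent pair: r = 2·(1/2)^3 = 1/4).
r to a first cousin = 1/8 (first cousins share one grandparent pair — two paths of length 4: r = 2·(1/2)^4 = 1/8).
Summing one r·B term per recipient: 4·0.25·0.317 + 2·0.25·0.174 + 4·0.125·0.488 = 0.648.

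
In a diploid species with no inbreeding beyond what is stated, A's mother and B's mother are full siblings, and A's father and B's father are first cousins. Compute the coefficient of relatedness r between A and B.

Independent pedigree routes through distinct common ancestors add.
A and B are related in two ways: first cousins through their mothers (r = 1/8) and second cousins through their fathers (r = 1/32).
r = 1/8 + 1/32 = 0.15625.

0.15625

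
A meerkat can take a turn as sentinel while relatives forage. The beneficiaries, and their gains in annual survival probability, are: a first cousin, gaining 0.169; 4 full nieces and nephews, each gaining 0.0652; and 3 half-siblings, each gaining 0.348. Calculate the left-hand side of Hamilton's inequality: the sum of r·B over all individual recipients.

0.347325

r to a first cousin = 1/8 (first cousins share one grandparent pair — two paths of length 4: r = 2·(1/2)^4 = 1/8).
r to a full niece or nephew = 0.25 (full aunt/uncle↔niece/nephew: two paths of length 3 through the shared grandparent pair: r = 2·(1/2)^3 = 1/4).
r to a half-sibling = 0.25 (half-sibs share one parent — one path of length 2: r = (1/2)^2 = 1/4).
Summing one r·B term per recipient: 1·0.125·0.169 + 4·0.25·0.0652 + 3·0.25·0.348 = 0.347325.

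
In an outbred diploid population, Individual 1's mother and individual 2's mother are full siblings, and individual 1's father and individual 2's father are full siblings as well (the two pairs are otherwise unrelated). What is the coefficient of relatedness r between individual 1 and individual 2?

Independent pedigree routes through distinct common ancestors add.
Individual 1 and individual 2 are related in two ways: first cousins through their mothers (r = 1/8) and first cousins through their fathers (r = 1/8) — i.e. double first cousins.
r = 1/8 + 1/8 = 1/4 = 0.25.

0.25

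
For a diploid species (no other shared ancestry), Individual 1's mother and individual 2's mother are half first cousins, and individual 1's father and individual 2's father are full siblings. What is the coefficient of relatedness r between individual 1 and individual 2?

With two independent routes of shared ancestry, r is the sum of the two contributions.
Individual 1 and individual 2 are related in two ways: half second cousins through their mothers (r = 1/64) and first cousins through their fathers (r = 1/8).
r = 1/64 + 1/8 = 9/64 = 0.140625.

0.140625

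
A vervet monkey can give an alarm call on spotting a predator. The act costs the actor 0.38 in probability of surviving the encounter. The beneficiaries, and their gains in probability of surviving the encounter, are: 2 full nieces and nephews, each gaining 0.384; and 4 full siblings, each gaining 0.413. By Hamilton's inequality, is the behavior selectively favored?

Yes

Hamilton's rule: the trait is favored when the sum of r·B over every recipient exceeds the actor's cost C.
r to a full niece or nephew = 1/4 (full aunt/uncle↔niece/nephew: two paths of length 3 through the shared grandparent pair: r = 2·(1/2)^3 = 1/4).
r to a full sibling = 0.5 (full sibs share both parents — two paths of length 2: r = 2·(1/2)^2 = 1/2).
Summing one r·B term per recipient: 2·0.25·0.384 + 4·0.5·0.413 = 1.018.
1.018 > 0.38: the indirect benefit exceeds the cost.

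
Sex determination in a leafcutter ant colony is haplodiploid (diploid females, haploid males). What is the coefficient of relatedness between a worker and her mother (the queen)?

One meiotic link between diploid queen and diploid daughter: r = 1/2.

0.5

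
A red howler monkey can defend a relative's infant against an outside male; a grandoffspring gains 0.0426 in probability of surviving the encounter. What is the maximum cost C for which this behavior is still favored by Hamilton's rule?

r to a grandoffspring = 0.25 (two parent–offspring links: r = (1/2)^2 = 1/4).
Hamilton's rule: n·r·B > C, so the trait is favored while C < n·r·B = 1·0.25·0.0426 = 0.01065.

0.01065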